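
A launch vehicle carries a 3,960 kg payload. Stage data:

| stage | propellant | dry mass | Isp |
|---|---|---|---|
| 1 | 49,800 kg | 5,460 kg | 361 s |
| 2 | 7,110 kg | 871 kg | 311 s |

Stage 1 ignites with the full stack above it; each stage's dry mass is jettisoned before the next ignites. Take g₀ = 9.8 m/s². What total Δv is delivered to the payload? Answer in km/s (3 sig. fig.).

Ignition mass of stage 1 = 49,800+5,460 + 7,110+871 + 3,960 = 67,201 kg.
Stage 1: m₀ = 67,201 kg, m_f = 67,201 − 49,800 = 17,401 kg; Δv = 361×9.8×ln(3.862) = 3537.8×1.3512 ≈ 4780 m/s.
Stage 2: m₀ = 11,941 kg, m_f = 11,941 − 7,110 = 4,831 kg; Δv = 311×9.8×ln(2.472) = 3047.8×0.9049 ≈ 2758 m/s.
Total Δv = 4780 + 2758 = 7538 m/s.

Δv ≈ 7.54 km/s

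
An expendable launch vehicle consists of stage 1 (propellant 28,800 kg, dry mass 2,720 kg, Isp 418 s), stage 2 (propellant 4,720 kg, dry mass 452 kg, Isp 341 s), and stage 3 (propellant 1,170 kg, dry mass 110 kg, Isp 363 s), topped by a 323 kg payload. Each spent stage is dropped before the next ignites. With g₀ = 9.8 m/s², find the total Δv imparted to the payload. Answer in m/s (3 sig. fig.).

Ignition mass of stage 1 = 28,800+2,720 + 4,720+452 + 1,170+110 + 323 = 38,295 kg.
Stage 1: m₀ = 38,295 kg, m_f = 38,295 − 28,800 = 9,495 kg; Δv = 418×9.8×ln(4.033) = 4096.4×1.3946 ≈ 5713 m/s.
Stage 2: m₀ = 6,775 kg, m_f = 6,775 − 4,720 = 2,055 kg; Δv = 341×9.8×ln(3.297) = 3341.8×1.1930 ≈ 3987 m/s.
Stage 3: m₀ = 1,603 kg, m_f = 1,603 − 1,170 = 433 kg; Δv = 363×9.8×ln(3.702) = 3557.4×1.3089 ≈ 4656 m/s.
Total Δv = 5713 + 3987 + 4656 = 14356 m/s.

Δv ≈ 14400 m/s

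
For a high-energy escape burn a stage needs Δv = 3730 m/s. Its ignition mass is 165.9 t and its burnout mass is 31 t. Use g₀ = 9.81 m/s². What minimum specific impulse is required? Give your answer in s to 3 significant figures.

ln(m₀/m_f) = ln(165900/31000) = ln(5.352) = 1.6774.
v_e = Δv / ln(m₀/m_f) = 3730 / 1.6774 = 2223.7 m/s.
Isp = v_e / g₀ = 2223.7 / 9.81 = 226.7 s.

Isp ≈ 227 s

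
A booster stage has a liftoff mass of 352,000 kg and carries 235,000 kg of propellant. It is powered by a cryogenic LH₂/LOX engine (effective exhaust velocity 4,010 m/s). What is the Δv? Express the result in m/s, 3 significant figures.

Δv ≈ 4420 m/s

m_f = m₀ − m_prop = 352,000 − 235,000 = 117,000 kg.
Δv = v_e · ln(m₀/m_f) = 4010.0 × ln(3.009) = 4010.0 × 1.1015 ≈ 4416.8 m/s.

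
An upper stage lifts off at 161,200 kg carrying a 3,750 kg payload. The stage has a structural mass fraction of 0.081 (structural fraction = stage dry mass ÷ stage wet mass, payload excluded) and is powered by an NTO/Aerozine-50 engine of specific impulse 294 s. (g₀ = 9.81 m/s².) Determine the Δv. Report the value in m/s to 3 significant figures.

Stage wet mass = m₀ − payload = 161,200 − 3,750 = 157,450 kg.
Stage dry mass = ε × stage wet mass = 0.081 × 157,450 = 12,753.5 kg.
Burnout mass m_f = stage dry + payload = 12,753.5 + 3,750 = 16,503.5 kg.
v_e = Isp · g₀ = 294 × 9.81 = 2884.1 m/s.
Δv = v_e · ln(161,200/16,503.5) = 2884.1 × ln(9.768) = 2884.1 × 2.2791 ≈ 6573 m/s.

Δv ≈ 6570 m/s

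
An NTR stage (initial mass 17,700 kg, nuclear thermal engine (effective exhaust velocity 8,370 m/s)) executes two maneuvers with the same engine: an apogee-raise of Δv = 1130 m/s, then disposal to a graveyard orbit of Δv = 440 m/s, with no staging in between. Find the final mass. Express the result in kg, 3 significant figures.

final mass ≈ 14700 kg

After the first burn: m = 17700 × exp(−1130/8370.0) = 17700 × 0.87371 = 15,464.7 kg.
After the second burn: m = 15,464.7 × exp(−440/8370.0) = 15,464.7 × 0.94879 = 14,672.8 kg.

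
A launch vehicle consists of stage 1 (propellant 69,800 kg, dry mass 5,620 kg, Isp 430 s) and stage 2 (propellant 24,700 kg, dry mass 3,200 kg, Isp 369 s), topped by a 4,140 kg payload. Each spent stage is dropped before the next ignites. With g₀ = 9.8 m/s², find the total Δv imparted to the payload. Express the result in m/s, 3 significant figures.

Δv ≈ 9750 m/s

Ignition mass of stage 1 = 69,800+5,620 + 24,700+3,200 + 4,140 = 107,460 kg.
Stage 1: m₀ = 107,460 kg, m_f = 107,460 − 69,800 = 37,660 kg; Δv = 430×9.8×ln(2.853) = 4214.0×1.0485 ≈ 4418 m/s.
Stage 2: m₀ = 32,040 kg, m_f = 32,040 − 24,700 = 7,340 kg; Δv = 369×9.8×ln(4.365) = 3616.2×1.4736 ≈ 5329 m/s.
Total Δv = 4418 + 5329 = 9747 m/s.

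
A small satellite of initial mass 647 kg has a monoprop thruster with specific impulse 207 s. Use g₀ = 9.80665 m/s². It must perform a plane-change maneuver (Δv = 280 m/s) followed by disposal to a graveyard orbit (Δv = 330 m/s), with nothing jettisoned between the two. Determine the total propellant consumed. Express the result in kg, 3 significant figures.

v_e = Isp · g₀ = 207 × 9.80665 = 2030.0 m/s.
After the first burn: m = 647 × exp(−280/2030.0) = 647 × 0.87116 = 563.641 kg.
After the second burn: m = 563.641 × exp(−330/2030.0) = 563.641 × 0.84996 = 479.072 kg.
Total propellant = m₀ − m_final = 647 − 479.072 = 167.928 kg.

total propellant consumed ≈ 168 kg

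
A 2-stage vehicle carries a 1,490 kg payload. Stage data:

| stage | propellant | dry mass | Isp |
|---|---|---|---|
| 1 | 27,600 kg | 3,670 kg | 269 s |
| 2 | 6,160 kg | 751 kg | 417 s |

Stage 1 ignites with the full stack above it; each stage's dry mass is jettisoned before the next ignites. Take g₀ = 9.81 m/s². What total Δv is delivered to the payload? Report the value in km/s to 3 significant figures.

Δv ≈ 8.55 km/s

Ignition mass of stage 1 = 27,600+3,670 + 6,160+751 + 1,490 = 39,671 kg.
Stage 1: m₀ = 39,671 kg, m_f = 39,671 − 27,600 = 12,071 kg; Δv = 269×9.81×ln(3.286) = 2638.9×1.1898 ≈ 3140 m/s.
Stage 2: m₀ = 8,401 kg, m_f = 8,401 − 6,160 = 2,241 kg; Δv = 417×9.81×ln(3.749) = 4090.8×1.3214 ≈ 5406 m/s.
Total Δv = 3140 + 5406 = 8546 m/s.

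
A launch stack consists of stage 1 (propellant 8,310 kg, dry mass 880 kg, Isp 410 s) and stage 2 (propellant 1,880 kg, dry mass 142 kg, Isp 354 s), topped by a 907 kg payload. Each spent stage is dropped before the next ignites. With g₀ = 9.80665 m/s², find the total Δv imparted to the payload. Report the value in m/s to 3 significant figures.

Δv ≈ 8220 m/s

Ignition mass of stage 1 = 8,310+880 + 1,880+142 + 907 = 12,119 kg.
Stage 1: m₀ = 12,119 kg, m_f = 12,119 − 8,310 = 3,809 kg; Δv = 410×9.80665×ln(3.182) = 4020.7×1.1574 ≈ 4654 m/s.
Stage 2: m₀ = 2,929 kg, m_f = 2,929 − 1,880 = 1,049 kg; Δv = 354×9.80665×ln(2.792) = 3471.6×1.0268 ≈ 3565 m/s.
Total Δv = 4654 + 3565 = 8219 m/s.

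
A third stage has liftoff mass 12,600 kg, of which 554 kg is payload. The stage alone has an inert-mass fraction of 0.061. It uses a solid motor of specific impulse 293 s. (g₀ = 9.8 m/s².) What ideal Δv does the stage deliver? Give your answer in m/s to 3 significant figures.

Stage wet mass = m₀ − payload = 12,600 − 554 = 12,046 kg.
Stage dry mass = ε × stage wet mass = 0.061 × 12,046 = 734.806 kg.
Burnout mass m_f = stage dry + payload = 734.806 + 554 = 1,288.806 kg.
v_e = Isp · g₀ = 293 × 9.8 = 2871.4 m/s.
By the Tsiolkovsky rocket equation, Δv = v_e · ln(12,600/1,288.806) = 2871.4 × ln(9.776) = 2871.4 × 2.2800 ≈ 6547 m/s.

Δv ≈ 6550 m/s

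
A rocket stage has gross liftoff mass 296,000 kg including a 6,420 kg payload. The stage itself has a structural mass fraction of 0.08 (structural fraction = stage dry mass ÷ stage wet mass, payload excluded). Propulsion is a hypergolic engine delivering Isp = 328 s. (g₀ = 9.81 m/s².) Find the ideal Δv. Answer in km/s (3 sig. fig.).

Stage wet mass = m₀ − payload = 296,000 − 6,420 = 289,580 kg.
Stage dry mass = ε × stage wet mass = 0.08 × 289,580 = 23,166.4 kg.
Burnout mass m_f = stage dry + payload = 23,166.4 + 6,420 = 29,586.4 kg.
v_e = Isp · g₀ = 328 × 9.81 = 3217.7 m/s.
Rocket equation: Δv = v_e · ln(296,000/29,586.4) = 3217.7 × ln(10) = 3217.7 × 2.3030 ≈ 7410 m/s.

Δv ≈ 7.41 km/s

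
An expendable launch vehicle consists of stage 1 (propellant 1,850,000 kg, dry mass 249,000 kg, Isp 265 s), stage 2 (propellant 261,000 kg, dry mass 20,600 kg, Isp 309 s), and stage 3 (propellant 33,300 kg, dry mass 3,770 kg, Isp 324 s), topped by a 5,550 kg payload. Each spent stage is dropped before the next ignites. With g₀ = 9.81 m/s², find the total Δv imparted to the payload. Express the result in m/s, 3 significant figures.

Ignition mass of stage 1 = 1,850,000+249,000 + 261,000+20,600 + 33,300+3,770 + 5,550 = 2,423,220 kg.
Stage 1: m₀ = 2,423,220 kg, m_f = 2,423,220 − 1,850,000 = 573,220 kg; Δv = 265×9.81×ln(4.227) = 2599.7×1.4416 ≈ 3748 m/s.
Stage 2: m₀ = 324,220 kg, m_f = 324,220 − 261,000 = 63,220 kg; Δv = 309×9.81×ln(5.128) = 3031.3×1.6348 ≈ 4956 m/s.
Stage 3: m₀ = 42,620 kg, m_f = 42,620 − 33,300 = 9,320 kg; Δv = 324×9.81×ln(4.573) = 3178.4×1.5202 ≈ 4832 m/s.
Total Δv = 3748 + 4956 + 4832 = 13536 m/s.

Δv ≈ 13500 m/s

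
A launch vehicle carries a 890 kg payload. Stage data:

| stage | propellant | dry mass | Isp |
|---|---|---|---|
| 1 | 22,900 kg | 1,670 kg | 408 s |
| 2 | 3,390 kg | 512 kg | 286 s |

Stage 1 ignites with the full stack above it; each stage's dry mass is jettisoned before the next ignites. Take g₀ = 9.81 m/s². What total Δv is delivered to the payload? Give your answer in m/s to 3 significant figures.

Ignition mass of stage 1 = 22,900+1,670 + 3,390+512 + 890 = 29,362 kg.
Stage 1: m₀ = 29,362 kg, m_f = 29,362 − 22,900 = 6,462 kg; Δv = 408×9.81×ln(4.544) = 4002.5×1.5138 ≈ 6059 m/s.
Stage 2: m₀ = 4,792 kg, m_f = 4,792 − 3,390 = 1,402 kg; Δv = 286×9.81×ln(3.418) = 2805.7×1.2290 ≈ 3448 m/s.
Total Δv = 6059 + 3448 = 9507 m/s.

Δv ≈ 9510 m/s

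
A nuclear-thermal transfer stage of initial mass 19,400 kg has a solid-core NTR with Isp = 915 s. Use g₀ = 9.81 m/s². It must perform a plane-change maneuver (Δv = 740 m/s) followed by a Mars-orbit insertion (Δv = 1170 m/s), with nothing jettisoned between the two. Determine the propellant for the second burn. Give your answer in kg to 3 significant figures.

v_e = Isp · g₀ = 915 × 9.81 = 8976.1 m/s.
After the first burn: m = 19400 × exp(−740/8976.1) = 19400 × 0.92087 = 17,864.9 kg.
After the second burn: m = 17,864.9 × exp(−1170/8976.1) = 17,864.9 × 0.87779 = 15,681.6 kg.
Second-burn propellant = 17,864.9 − 15,681.6 = 2,183.3 kg.

propellant for the second burn ≈ 2180 kg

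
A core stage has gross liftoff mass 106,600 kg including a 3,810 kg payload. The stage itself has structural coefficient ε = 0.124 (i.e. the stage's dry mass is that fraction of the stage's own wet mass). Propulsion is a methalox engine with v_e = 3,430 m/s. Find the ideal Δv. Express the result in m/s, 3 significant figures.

Stage wet mass = m₀ − payload = 106,600 − 3,810 = 102,790 kg.
Stage dry mass = ε × stage wet mass = 0.124 × 102,790 = 12,746 kg.
Burnout mass m_f = stage dry + payload = 12,746 + 3,810 = 16,556 kg.
By the Tsiolkovsky rocket equation, Δv = v_e · ln(106,600/16,556) = 3430.0 × ln(6.439) = 3430.0 × 1.8623 ≈ 6388 m/s.

Δv ≈ 6390 m/s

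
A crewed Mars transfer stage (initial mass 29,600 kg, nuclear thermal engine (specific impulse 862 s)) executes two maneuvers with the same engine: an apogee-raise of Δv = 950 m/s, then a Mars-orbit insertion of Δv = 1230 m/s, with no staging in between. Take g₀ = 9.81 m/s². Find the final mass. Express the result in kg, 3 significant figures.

final mass ≈ 22900 kg

v_e = Isp · g₀ = 862 × 9.81 = 8456.2 m/s.
After the first burn: m = 29600 × exp(−950/8456.2) = 29600 × 0.89374 = 26,454.7 kg.
After the second burn: m = 26,454.7 × exp(−1230/8456.2) = 26,454.7 × 0.86463 = 22,873.5 kg.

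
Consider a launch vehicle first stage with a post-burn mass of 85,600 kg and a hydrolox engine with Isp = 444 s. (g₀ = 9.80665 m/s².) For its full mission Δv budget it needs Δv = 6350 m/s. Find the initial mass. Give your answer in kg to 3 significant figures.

initial mass ≈ 368000 kg

v_e = Isp · g₀ = 444 × 9.80665 = 4354.2 m/s.
m₀/m_f = exp(Δv / v_e) = exp(6350 / 4354.2) = exp(1.4584) = 4.2990.
m₀ = m_f × 4.2990 = 85,600 × 4.2990 = 367,994 kg.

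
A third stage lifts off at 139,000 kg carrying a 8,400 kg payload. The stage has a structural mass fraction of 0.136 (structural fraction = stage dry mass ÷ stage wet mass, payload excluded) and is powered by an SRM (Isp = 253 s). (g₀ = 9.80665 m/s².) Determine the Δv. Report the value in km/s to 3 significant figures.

Δv ≈ 4.14 km/s

Stage wet mass = m₀ − payload = 139,000 − 8,400 = 130,600 kg.
Stage dry mass = ε × stage wet mass = 0.136 × 130,600 = 17,761.6 kg.
Burnout mass m_f = stage dry + payload = 17,761.6 + 8,400 = 26,161.6 kg.
v_e = Isp · g₀ = 253 × 9.80665 = 2481.1 m/s.
Rocket equation: Δv = v_e · ln(139,000/26,161.6) = 2481.1 × ln(5.313) = 2481.1 × 1.6702 ≈ 4144 m/s.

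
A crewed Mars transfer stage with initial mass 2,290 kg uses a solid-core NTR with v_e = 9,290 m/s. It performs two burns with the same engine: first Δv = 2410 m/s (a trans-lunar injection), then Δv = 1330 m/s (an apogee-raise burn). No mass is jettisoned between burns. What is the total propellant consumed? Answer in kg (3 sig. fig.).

After the first burn: m = 2290 × exp(−2410/9290.0) = 2290 × 0.77150 = 1,766.74 kg.
After the second burn: m = 1,766.74 × exp(−1330/9290.0) = 1,766.74 × 0.86661 = 1,531.07 kg.
Total propellant = m₀ − m_final = 2290 − 1,531.07 = 758.93 kg.

total propellant consumed ≈ 759 kg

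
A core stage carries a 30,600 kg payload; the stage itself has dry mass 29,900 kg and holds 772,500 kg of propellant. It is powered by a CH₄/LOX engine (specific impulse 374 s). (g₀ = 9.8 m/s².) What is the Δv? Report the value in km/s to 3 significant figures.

v_e = Isp · g₀ = 374 × 9.8 = 3665.2 m/s.
m₀ = payload + dry + propellant = 30,600 + 29,900 + 772,500 = 833,000 kg.
m_f = payload + dry = 30,600 + 29,900 = 60,500 kg.
Rocket equation: Δv = v_e · ln(m₀/m_f) = 3665.2 × ln(13.77) = 3665.2 × 2.6224 ≈ 9611.6 m/s.

Δv ≈ 9.61 km/s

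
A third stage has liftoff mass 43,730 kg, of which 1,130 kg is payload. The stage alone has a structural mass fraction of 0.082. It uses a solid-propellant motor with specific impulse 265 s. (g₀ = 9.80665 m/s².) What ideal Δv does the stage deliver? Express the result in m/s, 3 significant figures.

Stage wet mass = m₀ − payload = 43,730 − 1,130 = 42,600 kg.
Stage dry mass = ε × stage wet mass = 0.082 × 42,600 = 3,493.2 kg.
Burnout mass m_f = stage dry + payload = 3,493.2 + 1,130 = 4,623.2 kg.
v_e = Isp · g₀ = 265 × 9.80665 = 2598.8 m/s.
Δv = v_e · ln(43,730/4,623.2) = 2598.8 × ln(9.459) = 2598.8 × 2.2469 ≈ 5839 m/s.

Δv ≈ 5840 m/s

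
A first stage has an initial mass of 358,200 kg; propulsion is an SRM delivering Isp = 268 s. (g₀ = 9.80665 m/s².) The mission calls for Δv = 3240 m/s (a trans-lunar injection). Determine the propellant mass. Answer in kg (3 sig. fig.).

propellant mass ≈ 254000 kg

v_e = Isp · g₀ = 268 × 9.80665 = 2628.2 m/s.
Using Δv = v_e ln(m₀/m_f): m₀/m_f = exp(Δv / v_e) = exp(3240 / 2628.2) = exp(1.2328) = 3.4308.
m_f = 358,200 / 3.4308 = 104,407 kg, so propellant = m₀ − m_f = 358,200 − 104,407 = 253,793 kg.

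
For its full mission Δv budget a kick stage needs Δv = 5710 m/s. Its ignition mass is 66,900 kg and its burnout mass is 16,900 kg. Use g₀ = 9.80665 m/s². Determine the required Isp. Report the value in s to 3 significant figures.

Isp ≈ 423 s

ln(m₀/m_f) = ln(66900/16900) = ln(3.959) = 1.3759.
By the Tsiolkovsky rocket equation, v_e = Δv / ln(m₀/m_f) = 5710 / 1.3759 = 4150.1 m/s.
Isp = v_e / g₀ = 4150.1 / 9.80665 = 423.2 s.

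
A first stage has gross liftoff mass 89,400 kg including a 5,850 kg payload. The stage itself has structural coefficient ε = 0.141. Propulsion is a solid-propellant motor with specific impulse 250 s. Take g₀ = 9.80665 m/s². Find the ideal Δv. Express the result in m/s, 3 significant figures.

Δv ≈ 3980 m/s

Stage wet mass = m₀ − payload = 89,400 − 5,850 = 83,550 kg.
Stage dry mass = ε × stage wet mass = 0.141 × 83,550 = 11,780.6 kg.
Burnout mass m_f = stage dry + payload = 11,780.6 + 5,850 = 17,630.6 kg.
v_e = Isp · g₀ = 250 × 9.80665 = 2451.7 m/s.
Δv = v_e · ln(89,400/17,630.6) = 2451.7 × ln(5.071) = 2451.7 × 1.6235 ≈ 3980 m/s.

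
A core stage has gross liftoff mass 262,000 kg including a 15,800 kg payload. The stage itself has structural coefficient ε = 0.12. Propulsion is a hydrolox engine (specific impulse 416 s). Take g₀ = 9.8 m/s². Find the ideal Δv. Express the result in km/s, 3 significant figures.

Stage wet mass = m₀ − payload = 262,000 − 15,800 = 246,200 kg.
Stage dry mass = ε × stage wet mass = 0.12 × 246,200 = 29,544 kg.
Burnout mass m_f = stage dry + payload = 29,544 + 15,800 = 45,344 kg.
v_e = Isp · g₀ = 416 × 9.8 = 4076.8 m/s.
Δv = v_e · ln(262,000/45,344) = 4076.8 × ln(5.778) = 4076.8 × 1.7541 ≈ 7151 m/s.

Δv ≈ 7.15 km/s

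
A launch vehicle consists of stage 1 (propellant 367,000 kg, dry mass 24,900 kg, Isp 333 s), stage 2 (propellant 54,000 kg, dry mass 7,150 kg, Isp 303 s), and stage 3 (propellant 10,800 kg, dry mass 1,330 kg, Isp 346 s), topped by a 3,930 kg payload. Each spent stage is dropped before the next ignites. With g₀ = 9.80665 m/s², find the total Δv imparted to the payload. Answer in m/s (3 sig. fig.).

Δv ≈ 12300 m/s

Ignition mass of stage 1 = 367,000+24,900 + 54,000+7,150 + 10,800+1,330 + 3,930 = 469,110 kg.
Stage 1: m₀ = 469,110 kg, m_f = 469,110 − 367,000 = 102,110 kg; Δv = 333×9.80665×ln(4.594) = 3265.6×1.5248 ≈ 4979 m/s.
Stage 2: m₀ = 77,210 kg, m_f = 77,210 − 54,000 = 23,210 kg; Δv = 303×9.80665×ln(3.327) = 2971.4×1.2019 ≈ 3571 m/s.
Stage 3: m₀ = 16,060 kg, m_f = 16,060 − 10,800 = 5,260 kg; Δv = 346×9.80665×ln(3.053) = 3393.1×1.1162 ≈ 3787 m/s.
Total Δv = 4979 + 3571 + 3787 = 12337 m/s.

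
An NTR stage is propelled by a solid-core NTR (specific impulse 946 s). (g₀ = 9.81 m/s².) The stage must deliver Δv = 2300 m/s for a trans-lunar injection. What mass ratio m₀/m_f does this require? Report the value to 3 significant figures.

v_e = Isp · g₀ = 946 × 9.81 = 9280.3 m/s.
m₀/m_f = exp(Δv / v_e) = exp(2300 / 9280.3) = exp(0.2478) = 1.2813.

mass ratio ≈ 1.28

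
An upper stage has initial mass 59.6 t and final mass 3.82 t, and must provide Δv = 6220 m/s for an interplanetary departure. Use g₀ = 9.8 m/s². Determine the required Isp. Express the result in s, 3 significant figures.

ln(m₀/m_f) = ln(59600/3820) = ln(15.6) = 2.7474.
Rocket equation: v_e = Δv / ln(m₀/m_f) = 6220 / 2.7474 = 2264.0 m/s.
Isp = v_e / g₀ = 2264.0 / 9.8 = 231.0 s.

Isp ≈ 231 s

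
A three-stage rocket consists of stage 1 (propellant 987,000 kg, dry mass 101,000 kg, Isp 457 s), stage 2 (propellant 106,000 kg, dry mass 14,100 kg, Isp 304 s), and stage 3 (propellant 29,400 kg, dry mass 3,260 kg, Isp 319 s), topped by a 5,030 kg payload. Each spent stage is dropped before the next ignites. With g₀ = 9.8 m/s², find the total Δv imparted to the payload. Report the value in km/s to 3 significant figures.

Δv ≈ 15.1 km/s

Ignition mass of stage 1 = 987,000+101,000 + 106,000+14,100 + 29,400+3,260 + 5,030 = 1,245,790 kg.
Stage 1: m₀ = 1,245,790 kg, m_f = 1,245,790 − 987,000 = 258,790 kg; Δv = 457×9.8×ln(4.814) = 4478.6×1.5715 ≈ 7038 m/s.
Stage 2: m₀ = 157,790 kg, m_f = 157,790 − 106,000 = 51,790 kg; Δv = 304×9.8×ln(3.047) = 2979.2×1.1141 ≈ 3319 m/s.
Stage 3: m₀ = 37,690 kg, m_f = 37,690 − 29,400 = 8,290 kg; Δv = 319×9.8×ln(4.546) = 3126.2×1.5143 ≈ 4734 m/s.
Total Δv = 7038 + 3319 + 4734 = 15091 m/s.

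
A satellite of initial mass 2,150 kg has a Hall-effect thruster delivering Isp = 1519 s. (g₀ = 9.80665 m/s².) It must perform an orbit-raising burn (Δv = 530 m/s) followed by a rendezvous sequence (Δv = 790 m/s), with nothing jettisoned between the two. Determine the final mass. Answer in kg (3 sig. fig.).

final mass ≈ 1970 kg

v_e = Isp · g₀ = 1519 × 9.80665 = 14896.3 m/s.
After the first burn: m = 2150 × exp(−530/14896.3) = 2150 × 0.96505 = 2,074.86 kg.
After the second burn: m = 2,074.86 × exp(−790/14896.3) = 2,074.86 × 0.94835 = 1,967.69 kg.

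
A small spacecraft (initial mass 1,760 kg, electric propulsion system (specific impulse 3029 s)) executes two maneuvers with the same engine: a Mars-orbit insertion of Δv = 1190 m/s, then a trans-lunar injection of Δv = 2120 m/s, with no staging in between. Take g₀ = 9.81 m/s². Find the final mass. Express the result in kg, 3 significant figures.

final mass ≈ 1570 kg

v_e = Isp · g₀ = 3029 × 9.81 = 29714.5 m/s.
After the first burn: m = 1760 × exp(−1190/29714.5) = 1760 × 0.96074 = 1,690.9 kg.
After the second burn: m = 1,690.9 × exp(−2120/29714.5) = 1,690.9 × 0.93114 = 1,574.46 kg.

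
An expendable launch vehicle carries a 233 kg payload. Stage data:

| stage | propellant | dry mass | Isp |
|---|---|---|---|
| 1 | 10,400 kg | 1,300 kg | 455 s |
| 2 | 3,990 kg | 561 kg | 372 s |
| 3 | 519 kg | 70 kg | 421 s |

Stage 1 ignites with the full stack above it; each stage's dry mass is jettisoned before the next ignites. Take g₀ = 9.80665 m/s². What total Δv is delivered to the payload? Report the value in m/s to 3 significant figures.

Δv ≈ 13300 m/s

Ignition mass of stage 1 = 10,400+1,300 + 3,990+561 + 519+70 + 233 = 17,073 kg.
Stage 1: m₀ = 17,073 kg, m_f = 17,073 − 10,400 = 6,673 kg; Δv = 455×9.80665×ln(2.559) = 4462.0×0.9394 ≈ 4192 m/s.
Stage 2: m₀ = 5,373 kg, m_f = 5,373 − 3,990 = 1,383 kg; Δv = 372×9.80665×ln(3.885) = 3648.1×1.3571 ≈ 4951 m/s.
Stage 3: m₀ = 822 kg, m_f = 822 − 519 = 303 kg; Δv = 421×9.80665×ln(2.713) = 4128.6×0.9980 ≈ 4120 m/s.
Total Δv = 4192 + 4951 + 4120 = 13263 m/s.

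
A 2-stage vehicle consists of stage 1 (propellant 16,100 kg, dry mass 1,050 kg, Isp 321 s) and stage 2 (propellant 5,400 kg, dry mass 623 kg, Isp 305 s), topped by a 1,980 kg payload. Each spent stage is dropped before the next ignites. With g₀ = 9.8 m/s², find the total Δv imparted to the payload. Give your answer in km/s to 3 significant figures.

Ignition mass of stage 1 = 16,100+1,050 + 5,400+623 + 1,980 = 25,153 kg.
Stage 1: m₀ = 25,153 kg, m_f = 25,153 − 16,100 = 9,053 kg; Δv = 321×9.8×ln(2.778) = 3145.8×1.0219 ≈ 3215 m/s.
Stage 2: m₀ = 8,003 kg, m_f = 8,003 − 5,400 = 2,603 kg; Δv = 305×9.8×ln(3.075) = 2989.0×1.1232 ≈ 3357 m/s.
Total Δv = 3215 + 3357 = 6572 m/s.

Δv ≈ 6.57 km/s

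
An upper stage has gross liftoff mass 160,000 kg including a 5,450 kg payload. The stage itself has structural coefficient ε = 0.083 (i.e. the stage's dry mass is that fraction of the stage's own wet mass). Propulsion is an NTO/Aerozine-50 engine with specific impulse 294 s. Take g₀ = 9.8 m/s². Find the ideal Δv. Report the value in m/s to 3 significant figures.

Δv ≈ 6250 m/s

Stage wet mass = m₀ − payload = 160,000 − 5,450 = 154,550 kg.
Stage dry mass = ε × stage wet mass = 0.083 × 154,550 = 12,827.7 kg.
Burnout mass m_f = stage dry + payload = 12,827.7 + 5,450 = 18,277.7 kg.
v_e = Isp · g₀ = 294 × 9.8 = 2881.2 m/s.
Δv = v_e · ln(160,000/18,277.7) = 2881.2 × ln(8.754) = 2881.2 × 2.1695 ≈ 6251 m/s.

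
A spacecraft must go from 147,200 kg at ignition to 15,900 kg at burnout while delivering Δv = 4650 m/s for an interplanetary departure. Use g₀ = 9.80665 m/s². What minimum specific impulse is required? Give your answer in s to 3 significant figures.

ln(m₀/m_f) = ln(147200/15900) = ln(9.258) = 2.2255.
v_e = Δv / ln(m₀/m_f) = 4650 / 2.2255 = 2089.4 m/s.
Isp = v_e / g₀ = 2089.4 / 9.80665 = 213.1 s.

Isp ≈ 213 s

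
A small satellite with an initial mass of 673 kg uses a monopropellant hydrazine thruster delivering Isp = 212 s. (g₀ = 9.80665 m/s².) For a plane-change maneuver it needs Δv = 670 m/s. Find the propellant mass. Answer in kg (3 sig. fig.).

v_e = Isp · g₀ = 212 × 9.80665 = 2079.0 m/s.
m₀/m_f = exp(Δv / v_e) = exp(670 / 2079.0) = exp(0.3223) = 1.3803.
m_f = 673 / 1.3803 = 487.575 kg, so propellant = m₀ − m_f = 673 − 487.575 = 185.425 kg.

propellant mass ≈ 185 kg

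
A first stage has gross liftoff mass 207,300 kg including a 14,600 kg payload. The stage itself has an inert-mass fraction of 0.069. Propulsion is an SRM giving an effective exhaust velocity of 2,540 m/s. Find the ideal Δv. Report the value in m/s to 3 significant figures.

Δv ≈ 5090 m/s

Stage wet mass = m₀ − payload = 207,300 − 14,600 = 192,700 kg.
Stage dry mass = ε × stage wet mass = 0.069 × 192,700 = 13,296.3 kg.
Burnout mass m_f = stage dry + payload = 13,296.3 + 14,600 = 27,896.3 kg.
From the ideal rocket equation, Δv = v_e · ln(207,300/27,896.3) = 2540.0 × ln(7.431) = 2540.0 × 2.0057 ≈ 5094 m/s.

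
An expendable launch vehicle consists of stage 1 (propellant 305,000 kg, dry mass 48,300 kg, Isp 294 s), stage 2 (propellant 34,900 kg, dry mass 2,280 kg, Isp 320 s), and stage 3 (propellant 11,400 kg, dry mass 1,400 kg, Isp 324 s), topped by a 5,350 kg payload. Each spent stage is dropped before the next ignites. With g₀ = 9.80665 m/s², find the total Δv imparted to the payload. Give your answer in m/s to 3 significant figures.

Ignition mass of stage 1 = 305,000+48,300 + 34,900+2,280 + 11,400+1,400 + 5,350 = 408,630 kg.
Stage 1: m₀ = 408,630 kg, m_f = 408,630 − 305,000 = 103,630 kg; Δv = 294×9.80665×ln(3.943) = 2883.2×1.3720 ≈ 3956 m/s.
Stage 2: m₀ = 55,330 kg, m_f = 55,330 − 34,900 = 20,430 kg; Δv = 320×9.80665×ln(2.708) = 3138.1×0.9963 ≈ 3127 m/s.
Stage 3: m₀ = 18,150 kg, m_f = 18,150 − 11,400 = 6,750 kg; Δv = 324×9.80665×ln(2.689) = 3177.4×0.9891 ≈ 3143 m/s.
Total Δv = 3956 + 3127 + 3143 = 10226 m/s.

Δv ≈ 10200 m/s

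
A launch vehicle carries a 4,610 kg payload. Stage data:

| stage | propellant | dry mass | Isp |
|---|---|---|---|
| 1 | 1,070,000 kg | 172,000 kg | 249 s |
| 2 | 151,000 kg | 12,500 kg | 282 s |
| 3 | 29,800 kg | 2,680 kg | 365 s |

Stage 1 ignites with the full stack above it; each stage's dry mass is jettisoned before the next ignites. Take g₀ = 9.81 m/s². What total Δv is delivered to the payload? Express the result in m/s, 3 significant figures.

Ignition mass of stage 1 = 1,070,000+172,000 + 151,000+12,500 + 29,800+2,680 + 4,610 = 1,442,590 kg.
Stage 1: m₀ = 1,442,590 kg, m_f = 1,442,590 − 1,070,000 = 372,590 kg; Δv = 249×9.81×ln(3.872) = 2442.7×1.3537 ≈ 3307 m/s.
Stage 2: m₀ = 200,590 kg, m_f = 200,590 − 151,000 = 49,590 kg; Δv = 282×9.81×ln(4.045) = 2766.4×1.3975 ≈ 3866 m/s.
Stage 3: m₀ = 37,090 kg, m_f = 37,090 − 29,800 = 7,290 kg; Δv = 365×9.81×ln(5.088) = 3580.7×1.6268 ≈ 5825 m/s.
Total Δv = 3307 + 3866 + 5825 = 12998 m/s.

Δv ≈ 13000 m/s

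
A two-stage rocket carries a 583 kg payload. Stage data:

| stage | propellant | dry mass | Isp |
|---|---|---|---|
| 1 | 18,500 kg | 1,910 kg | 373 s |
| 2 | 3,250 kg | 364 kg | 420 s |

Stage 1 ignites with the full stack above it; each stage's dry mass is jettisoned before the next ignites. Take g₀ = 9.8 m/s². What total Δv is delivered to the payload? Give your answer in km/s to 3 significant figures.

Δv ≈ 11.2 km/s

Ignition mass of stage 1 = 18,500+1,910 + 3,250+364 + 583 = 24,607 kg.
Stage 1: m₀ = 24,607 kg, m_f = 24,607 − 18,500 = 6,107 kg; Δv = 373×9.8×ln(4.029) = 3655.4×1.3936 ≈ 5094 m/s.
Stage 2: m₀ = 4,197 kg, m_f = 4,197 − 3,250 = 947 kg; Δv = 420×9.8×ln(4.432) = 4116.0×1.4888 ≈ 6128 m/s.
Total Δv = 5094 + 6128 = 11222 m/s.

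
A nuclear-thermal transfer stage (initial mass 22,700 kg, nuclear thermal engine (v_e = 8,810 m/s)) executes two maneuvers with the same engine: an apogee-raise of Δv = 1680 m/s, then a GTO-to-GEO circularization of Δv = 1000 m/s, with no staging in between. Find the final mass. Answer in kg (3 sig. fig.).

After the first burn: m = 22700 × exp(−1680/8810.0) = 22700 × 0.82639 = 18,759.1 kg.
After the second burn: m = 18,759.1 × exp(−1000/8810.0) = 18,759.1 × 0.89270 = 16,746.2 kg.

final mass ≈ 16700 kg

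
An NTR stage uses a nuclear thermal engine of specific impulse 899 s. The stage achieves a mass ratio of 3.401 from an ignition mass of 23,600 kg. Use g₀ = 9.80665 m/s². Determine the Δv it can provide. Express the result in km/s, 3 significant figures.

v_e = Isp · g₀ = 899 × 9.80665 = 8816.2 m/s.
Rocket equation: Δv = v_e · ln(3.401) = 8816.2 × 1.2241 ≈ 10791.6 m/s.

Δv ≈ 10.8 km/s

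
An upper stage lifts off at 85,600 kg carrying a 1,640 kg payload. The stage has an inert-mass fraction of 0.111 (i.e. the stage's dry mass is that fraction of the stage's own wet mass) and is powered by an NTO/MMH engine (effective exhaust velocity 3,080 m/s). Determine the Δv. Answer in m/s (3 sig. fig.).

Stage wet mass = m₀ − payload = 85,600 − 1,640 = 83,960 kg.
Stage dry mass = ε × stage wet mass = 0.111 × 83,960 = 9,319.56 kg.
Burnout mass m_f = stage dry + payload = 9,319.56 + 1,640 = 10,959.56 kg.
Δv = v_e · ln(85,600/10,959.56) = 3080.0 × ln(7.811) = 3080.0 × 2.0555 ≈ 6331 m/s.

Δv ≈ 6330 m/s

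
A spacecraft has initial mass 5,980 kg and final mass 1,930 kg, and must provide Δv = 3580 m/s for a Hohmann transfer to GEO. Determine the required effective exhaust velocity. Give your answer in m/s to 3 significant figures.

ln(m₀/m_f) = ln(5980/1930) = ln(3.098) = 1.1309.
v_e = Δv / ln(m₀/m_f) = 3580 / 1.1309 = 3165.6 m/s.

v_e ≈ 3170 m/s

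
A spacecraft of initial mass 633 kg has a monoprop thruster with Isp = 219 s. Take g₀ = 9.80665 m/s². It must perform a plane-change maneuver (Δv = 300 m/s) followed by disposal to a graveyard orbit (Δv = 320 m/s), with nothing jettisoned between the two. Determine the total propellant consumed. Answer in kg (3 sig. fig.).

total propellant consumed ≈ 159 kg

v_e = Isp · g₀ = 219 × 9.80665 = 2147.7 m/s.
After the first burn: m = 633 × exp(−300/2147.7) = 633 × 0.86963 = 550.476 kg.
After the second burn: m = 550.476 × exp(−320/2147.7) = 550.476 × 0.86157 = 474.274 kg.
Total propellant = m₀ − m_final = 633 − 474.274 = 158.726 kg.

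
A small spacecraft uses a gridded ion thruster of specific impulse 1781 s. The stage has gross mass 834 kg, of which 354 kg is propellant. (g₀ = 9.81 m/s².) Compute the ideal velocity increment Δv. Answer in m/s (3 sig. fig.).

v_e = Isp · g₀ = 1781 × 9.81 = 17471.6 m/s.
m_f = m₀ − m_prop = 834 − 354 = 480 kg.
From the ideal rocket equation, Δv = v_e · ln(m₀/m_f) = 17471.6 × ln(1.738) = 17471.6 × 0.5524 ≈ 9652.1 m/s.

Δv ≈ 9650 m/s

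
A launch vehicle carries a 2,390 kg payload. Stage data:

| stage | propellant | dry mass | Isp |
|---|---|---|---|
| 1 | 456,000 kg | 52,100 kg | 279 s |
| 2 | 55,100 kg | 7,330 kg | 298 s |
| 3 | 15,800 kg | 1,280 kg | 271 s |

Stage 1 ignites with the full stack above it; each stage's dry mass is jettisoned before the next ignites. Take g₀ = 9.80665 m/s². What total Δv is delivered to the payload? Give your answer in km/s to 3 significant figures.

Δv ≈ 11.8 km/s

Ignition mass of stage 1 = 456,000+52,100 + 55,100+7,330 + 15,800+1,280 + 2,390 = 590,000 kg.
Stage 1: m₀ = 590,000 kg, m_f = 590,000 − 456,000 = 134,000 kg; Δv = 279×9.80665×ln(4.403) = 2736.1×1.4823 ≈ 4056 m/s.
Stage 2: m₀ = 81,900 kg, m_f = 81,900 − 55,100 = 26,800 kg; Δv = 298×9.80665×ln(3.056) = 2922.4×1.1171 ≈ 3265 m/s.
Stage 3: m₀ = 19,470 kg, m_f = 19,470 − 15,800 = 3,670 kg; Δv = 271×9.80665×ln(5.305) = 2657.6×1.6687 ≈ 4435 m/s.
Total Δv = 4056 + 3265 + 4435 = 11756 m/s.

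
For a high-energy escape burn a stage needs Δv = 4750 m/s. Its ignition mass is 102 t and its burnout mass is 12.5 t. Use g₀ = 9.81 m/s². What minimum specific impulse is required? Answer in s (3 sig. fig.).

Isp ≈ 231 s

ln(m₀/m_f) = ln(102000/12500) = ln(8.16) = 2.0992.
By the Tsiolkovsky rocket equation, v_e = Δv / ln(m₀/m_f) = 4750 / 2.0992 = 2262.7 m/s.
Isp = v_e / g₀ = 2262.7 / 9.81 = 230.7 s.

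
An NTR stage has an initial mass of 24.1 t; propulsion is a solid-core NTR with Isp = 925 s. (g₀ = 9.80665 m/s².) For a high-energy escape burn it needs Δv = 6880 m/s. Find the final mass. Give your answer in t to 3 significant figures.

final mass ≈ 11.3 t

v_e = Isp · g₀ = 925 × 9.80665 = 9071.2 m/s.
m₀/m_f = exp(Δv / v_e) = exp(6880 / 9071.2) = exp(0.7584) = 2.1350.
m_f = m₀ / 2.1350 = 24.1 / 2.1350 = 11.2881 t.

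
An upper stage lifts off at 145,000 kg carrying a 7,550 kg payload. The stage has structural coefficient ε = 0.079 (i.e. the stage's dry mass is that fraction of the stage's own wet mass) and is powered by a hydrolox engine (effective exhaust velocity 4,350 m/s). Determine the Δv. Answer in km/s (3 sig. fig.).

Δv ≈ 8.98 km/s

Stage wet mass = m₀ − payload = 145,000 − 7,550 = 137,450 kg.
Stage dry mass = ε × stage wet mass = 0.079 × 137,450 = 10,858.6 kg.
Burnout mass m_f = stage dry + payload = 10,858.6 + 7,550 = 18,408.6 kg.
From the ideal rocket equation, Δv = v_e · ln(145,000/18,408.6) = 4350.0 × ln(7.877) = 4350.0 × 2.0639 ≈ 8978 m/s.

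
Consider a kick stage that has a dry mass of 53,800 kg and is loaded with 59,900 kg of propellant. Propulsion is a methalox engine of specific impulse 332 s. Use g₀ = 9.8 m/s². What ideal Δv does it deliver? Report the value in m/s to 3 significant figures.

v_e = Isp · g₀ = 332 × 9.8 = 3253.6 m/s.
m₀ = m_dry + m_prop = 53,800 + 59,900 = 113,700 kg.
Δv = v_e · ln(m₀/m_f) = 3253.6 × ln(2.113) = 3253.6 × 0.7483 ≈ 2434.6 m/s.

Δv ≈ 2430 m/s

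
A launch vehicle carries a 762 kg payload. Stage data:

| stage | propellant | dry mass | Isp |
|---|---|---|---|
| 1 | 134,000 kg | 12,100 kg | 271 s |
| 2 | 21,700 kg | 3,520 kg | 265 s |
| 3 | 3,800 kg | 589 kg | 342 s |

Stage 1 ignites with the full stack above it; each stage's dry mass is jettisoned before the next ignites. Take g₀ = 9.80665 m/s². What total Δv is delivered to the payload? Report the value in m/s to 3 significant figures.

Ignition mass of stage 1 = 134,000+12,100 + 21,700+3,520 + 3,800+589 + 762 = 176,471 kg.
Stage 1: m₀ = 176,471 kg, m_f = 176,471 − 134,000 = 42,471 kg; Δv = 271×9.80665×ln(4.155) = 2657.6×1.4243 ≈ 3785 m/s.
Stage 2: m₀ = 30,371 kg, m_f = 30,371 − 21,700 = 8,671 kg; Δv = 265×9.80665×ln(3.503) = 2598.8×1.2535 ≈ 3258 m/s.
Stage 3: m₀ = 5,151 kg, m_f = 5,151 − 3,800 = 1,351 kg; Δv = 342×9.80665×ln(3.813) = 3353.9×1.3383 ≈ 4489 m/s.
Total Δv = 3785 + 3258 + 4489 = 11532 m/s.

Δv ≈ 11500 m/s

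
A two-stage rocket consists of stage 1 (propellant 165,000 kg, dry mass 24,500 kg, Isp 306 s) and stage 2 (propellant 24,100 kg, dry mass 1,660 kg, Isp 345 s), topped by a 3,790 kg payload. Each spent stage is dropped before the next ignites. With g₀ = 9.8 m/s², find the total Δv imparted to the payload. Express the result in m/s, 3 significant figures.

Δv ≈ 9910 m/s

Ignition mass of stage 1 = 165,000+24,500 + 24,100+1,660 + 3,790 = 219,050 kg.
Stage 1: m₀ = 219,050 kg, m_f = 219,050 − 165,000 = 54,050 kg; Δv = 306×9.8×ln(4.053) = 2998.8×1.3994 ≈ 4196 m/s.
Stage 2: m₀ = 29,550 kg, m_f = 29,550 − 24,100 = 5,450 kg; Δv = 345×9.8×ln(5.422) = 3381.0×1.6905 ≈ 5715 m/s.
Total Δv = 4196 + 5715 = 9911 m/s.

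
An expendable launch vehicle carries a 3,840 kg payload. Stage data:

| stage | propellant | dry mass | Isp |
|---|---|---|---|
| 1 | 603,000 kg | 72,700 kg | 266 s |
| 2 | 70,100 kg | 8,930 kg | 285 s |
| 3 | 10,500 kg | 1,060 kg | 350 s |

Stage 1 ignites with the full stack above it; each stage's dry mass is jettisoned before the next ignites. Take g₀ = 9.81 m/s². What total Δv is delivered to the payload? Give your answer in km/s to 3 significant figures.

Ignition mass of stage 1 = 603,000+72,700 + 70,100+8,930 + 10,500+1,060 + 3,840 = 770,130 kg.
Stage 1: m₀ = 770,130 kg, m_f = 770,130 − 603,000 = 167,130 kg; Δv = 266×9.81×ln(4.608) = 2609.5×1.5278 ≈ 3987 m/s.
Stage 2: m₀ = 94,430 kg, m_f = 94,430 − 70,100 = 24,330 kg; Δv = 285×9.81×ln(3.881) = 2795.9×1.3561 ≈ 3792 m/s.
Stage 3: m₀ = 15,400 kg, m_f = 15,400 − 10,500 = 4,900 kg; Δv = 350×9.81×ln(3.143) = 3433.5×1.1451 ≈ 3932 m/s.
Total Δv = 3987 + 3792 + 3932 = 11711 m/s.

Δv ≈ 11.7 km/s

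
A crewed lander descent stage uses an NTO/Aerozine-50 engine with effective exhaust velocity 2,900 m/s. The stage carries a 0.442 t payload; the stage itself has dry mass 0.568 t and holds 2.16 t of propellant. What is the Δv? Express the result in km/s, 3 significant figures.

m₀ = payload + dry + propellant = 0.442 + 0.568 + 2.16 = 3.17 t.
m_f = payload + dry = 0.442 + 0.568 = 1.01 t.
By the Tsiolkovsky rocket equation, Δv = v_e · ln(m₀/m_f) = 2900.0 × ln(3.139) = 2900.0 × 1.1438 ≈ 3317.0 m/s.

Δv ≈ 3.32 km/s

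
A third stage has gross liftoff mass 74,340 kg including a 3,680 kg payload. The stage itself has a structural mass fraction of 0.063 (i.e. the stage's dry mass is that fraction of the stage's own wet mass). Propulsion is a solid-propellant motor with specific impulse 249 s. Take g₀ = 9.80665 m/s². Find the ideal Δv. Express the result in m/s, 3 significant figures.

Stage wet mass = m₀ − payload = 74,340 − 3,680 = 70,660 kg.
Stage dry mass = ε × stage wet mass = 0.063 × 70,660 = 4,451.58 kg.
Burnout mass m_f = stage dry + payload = 4,451.58 + 3,680 = 8,131.58 kg.
v_e = Isp · g₀ = 249 × 9.80665 = 2441.9 m/s.
By the Tsiolkovsky rocket equation, Δv = v_e · ln(74,340/8,131.58) = 2441.9 × ln(9.142) = 2441.9 × 2.2129 ≈ 5404 m/s.

Δv ≈ 5400 m/s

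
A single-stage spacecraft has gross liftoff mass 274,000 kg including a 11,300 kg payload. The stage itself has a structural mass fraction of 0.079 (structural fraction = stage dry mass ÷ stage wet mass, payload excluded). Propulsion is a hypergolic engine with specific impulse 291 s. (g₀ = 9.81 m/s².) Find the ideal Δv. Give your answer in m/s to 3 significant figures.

Δv ≈ 6130 m/s

Stage wet mass = m₀ − payload = 274,000 − 11,300 = 262,700 kg.
Stage dry mass = ε × stage wet mass = 0.079 × 262,700 = 20,753.3 kg.
Burnout mass m_f = stage dry + payload = 20,753.3 + 11,300 = 32,053.3 kg.
v_e = Isp · g₀ = 291 × 9.81 = 2854.7 m/s.
From the ideal rocket equation, Δv = v_e · ln(274,000/32,053.3) = 2854.7 × ln(8.548) = 2854.7 × 2.1457 ≈ 6125 m/s.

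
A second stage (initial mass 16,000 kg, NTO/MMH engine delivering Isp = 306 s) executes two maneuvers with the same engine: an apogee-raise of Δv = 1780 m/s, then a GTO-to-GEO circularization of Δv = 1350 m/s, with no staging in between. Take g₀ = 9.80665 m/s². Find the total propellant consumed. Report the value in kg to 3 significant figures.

v_e = Isp · g₀ = 306 × 9.80665 = 3000.8 m/s.
After the first burn: m = 16000 × exp(−1780/3000.8) = 16000 × 0.55257 = 8,841.12 kg.
After the second burn: m = 8,841.12 × exp(−1350/3000.8) = 8,841.12 × 0.63771 = 5,638.07 kg.
Total propellant = m₀ − m_final = 16000 − 5,638.07 = 10,361.93 kg.

total propellant consumed ≈ 10400 kg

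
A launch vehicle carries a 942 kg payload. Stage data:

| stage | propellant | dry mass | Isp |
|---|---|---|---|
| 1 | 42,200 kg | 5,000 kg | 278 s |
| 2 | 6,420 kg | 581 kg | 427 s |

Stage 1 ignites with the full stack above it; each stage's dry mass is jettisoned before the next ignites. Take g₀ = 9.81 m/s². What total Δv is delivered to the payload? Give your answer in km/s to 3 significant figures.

Ignition mass of stage 1 = 42,200+5,000 + 6,420+581 + 942 = 55,143 kg.
Stage 1: m₀ = 55,143 kg, m_f = 55,143 − 42,200 = 12,943 kg; Δv = 278×9.81×ln(4.26) = 2727.2×1.4494 ≈ 3953 m/s.
Stage 2: m₀ = 7,943 kg, m_f = 7,943 − 6,420 = 1,523 kg; Δv = 427×9.81×ln(5.215) = 4188.9×1.6516 ≈ 6918 m/s.
Total Δv = 3953 + 6918 = 10871 m/s.

Δv ≈ 10.9 km/s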